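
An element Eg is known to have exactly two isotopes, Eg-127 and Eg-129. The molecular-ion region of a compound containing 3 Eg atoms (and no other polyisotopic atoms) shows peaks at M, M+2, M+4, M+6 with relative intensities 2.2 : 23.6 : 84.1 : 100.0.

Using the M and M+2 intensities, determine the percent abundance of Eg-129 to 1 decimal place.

78.1%

If p is the fraction of Eg that is Eg-127, then I(M+2)/I(M) = [C(3,1)·p^2·(1−p)] / p^3 = 3·(1−p)/p = 23.6/2.2 = 10.7273
(1−p)/p = 10.7273/3 = 3.5758  ⇒  p = 1/(1 + 3.5758) = 0.2185
Eg-127: 21.9%, Eg-129: 78.1%.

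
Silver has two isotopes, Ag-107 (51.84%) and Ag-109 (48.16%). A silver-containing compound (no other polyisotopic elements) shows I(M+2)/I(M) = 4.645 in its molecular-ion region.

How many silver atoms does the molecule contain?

5

The M+2/M ratio from n Ag atoms is n · q/p = n · 0.4816/0.5184.
n = 4.645 × 0.5184/0.4816 = 5.00 ≈ 5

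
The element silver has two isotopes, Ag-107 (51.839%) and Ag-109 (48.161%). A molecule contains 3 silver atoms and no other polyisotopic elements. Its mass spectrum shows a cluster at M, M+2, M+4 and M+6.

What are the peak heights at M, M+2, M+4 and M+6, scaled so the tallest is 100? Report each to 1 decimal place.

35.9 : 100.0 : 92.9 : 28.8

Expanding (0.51839 + 0.48161)^3:
P(M) = 0.51839^3 = 0.139306
P(M+2) = 3 × 0.51839^2 × 0.48161^1 = 0.388267
P(M+4) = 3 × 0.51839^1 × 0.48161^2 = 0.360719
P(M+6) = 0.48161^3 = 0.111709
The M+2 peak is largest (0.388267); scaling to 100 gives 35.9 : 100.0 : 92.9 : 28.8.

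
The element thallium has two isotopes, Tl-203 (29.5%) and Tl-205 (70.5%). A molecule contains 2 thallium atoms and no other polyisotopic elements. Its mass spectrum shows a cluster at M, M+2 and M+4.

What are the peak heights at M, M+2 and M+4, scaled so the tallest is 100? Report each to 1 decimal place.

Expanding (0.295 + 0.705)^2:
P(M) = 0.295^2 = 0.087025
P(M+2) = 2 × 0.295^1 × 0.705^1 = 0.415950
P(M+4) = 0.705^2 = 0.497025
The M+4 peak is largest (0.497025); scaling to 100 gives 17.5 : 83.7 : 100.0.

17.5 : 83.7 : 100.0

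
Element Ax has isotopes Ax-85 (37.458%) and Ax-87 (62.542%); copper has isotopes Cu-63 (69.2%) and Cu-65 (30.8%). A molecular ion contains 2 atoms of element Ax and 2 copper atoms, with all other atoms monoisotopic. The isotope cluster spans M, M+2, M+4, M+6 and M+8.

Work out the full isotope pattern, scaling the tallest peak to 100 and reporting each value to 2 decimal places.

Element Ax pattern (n=2): 0.14031018 : 0.46853965 : 0.39115018
Copper pattern (n=2): 0.478864 : 0.426272 : 0.094864
Convolve the two distributions (both contribute in 2-u steps):
  M: 0.14031018×0.478864 = 0.067189
  M+2: 0.14031018×0.426272 + 0.46853965×0.478864 = 0.284177
  M+4: 0.14031018×0.094864 + 0.46853965×0.426272 + 0.39115018×0.478864 = 0.400343
  M+6: 0.46853965×0.094864 + 0.39115018×0.426272 = 0.211184
  M+8: 0.39115018×0.094864 = 0.037106
Scale to base peak (0.400343) = 100: 16.78 : 70.98 : 100.00 : 52.75 : 9.27

16.78 : 70.98 : 100.00 : 52.75 : 9.27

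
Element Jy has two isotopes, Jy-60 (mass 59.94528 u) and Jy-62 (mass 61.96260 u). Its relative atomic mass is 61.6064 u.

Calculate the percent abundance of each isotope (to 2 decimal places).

Jy-60: 17.66%, Jy-62: 82.34%

With x = fraction of Jy-60 (so Jy-62 is 1 − x):
59.94528·x + 61.96260·(1 − x) = 61.6064
(59.94528 − 61.96260)·x = 61.6064 − 61.96260
x = -0.35620 / -2.01732 = 0.17657 → 17.66% Jy-60, 82.34% Jy-62.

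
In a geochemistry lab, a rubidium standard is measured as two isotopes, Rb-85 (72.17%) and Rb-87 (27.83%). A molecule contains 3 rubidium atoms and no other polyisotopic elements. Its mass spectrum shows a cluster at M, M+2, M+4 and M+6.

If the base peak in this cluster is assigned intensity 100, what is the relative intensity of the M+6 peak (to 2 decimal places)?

Term probabilities: M 0.3759, M+2 0.4349, M+4 0.1677, M+6 0.0216. Base peak = M+2.
P(M+2) = C(3,1) × 0.7217^2 × 0.2783^1 = 3 × 0.52085089 × 0.2783 = 0.434858 (base)
P(M+6) = C(3,3) × 0.7217^0 × 0.2783^3 = 1 × 1.0000 × 0.02155458 = 0.021555
Relative intensity = 0.021555 / 0.434858 × 100 = 4.96

4.96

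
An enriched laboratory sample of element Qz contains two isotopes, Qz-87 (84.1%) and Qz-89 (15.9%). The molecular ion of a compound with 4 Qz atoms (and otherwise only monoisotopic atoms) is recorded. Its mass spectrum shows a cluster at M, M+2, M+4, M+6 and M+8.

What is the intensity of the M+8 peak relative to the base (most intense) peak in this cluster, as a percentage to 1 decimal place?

0.1%

Binomial terms of (0.841 + 0.159)^4: M 0.5002, M+2 0.3783, M+4 0.1073, M+6 0.0135, M+8 0.0006 → M is the base peak.
P(M) = C(4,0) × 0.841^4 × 0.159^0 = 1 × 0.50024641 × 1.0000 = 0.500246 (base)
P(M+8) = C(4,4) × 0.841^0 × 0.159^4 = 1 × 1.0000 × 0.00063913 = 0.000639
Relative intensity = 0.000639 / 0.500246 × 100 = 0.1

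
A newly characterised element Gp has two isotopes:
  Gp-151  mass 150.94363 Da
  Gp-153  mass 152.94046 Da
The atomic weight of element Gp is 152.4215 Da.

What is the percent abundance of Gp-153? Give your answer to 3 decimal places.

Let x be the fractional abundance of Gp-151; then Gp-153 has abundance 1 − x.
150.94363·x + 152.94046·(1 − x) = 152.4215
(150.94363 − 152.94046)·x = 152.4215 − 152.94046
x = -0.51896 / -1.99683 = 0.25989 → 25.989% Gp-151, 74.011% Gp-153.

74.011%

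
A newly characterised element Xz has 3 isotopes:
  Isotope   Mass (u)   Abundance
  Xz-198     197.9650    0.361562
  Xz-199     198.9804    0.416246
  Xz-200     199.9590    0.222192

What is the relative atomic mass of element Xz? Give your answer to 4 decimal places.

198.8307 u

Weight each isotope mass by its fractional abundance: 0.361562 × 197.9650 + 0.416246 × 198.9804 + 0.222192 × 199.9590
= 71.57662 + 82.82480 + 44.42929 = 198.83071 u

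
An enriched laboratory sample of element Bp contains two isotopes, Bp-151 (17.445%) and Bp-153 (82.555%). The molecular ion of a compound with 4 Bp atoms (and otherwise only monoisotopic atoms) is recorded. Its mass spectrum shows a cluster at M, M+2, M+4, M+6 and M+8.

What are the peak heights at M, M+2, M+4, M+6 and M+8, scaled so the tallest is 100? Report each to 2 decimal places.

The 4 Bp atoms are independent, so intensities follow the terms of (0.17445 + 0.82555)^4.
P(M) = 0.17445^4 = 0.000926
P(M+2) = 4 × 0.17445^3 × 0.82555^1 = 0.017531
P(M+4) = 6 × 0.17445^2 × 0.82555^2 = 0.124446
P(M+6) = 4 × 0.17445^1 × 0.82555^3 = 0.392610
P(M+8) = 0.82555^4 = 0.464487
The M+8 peak is largest (0.464487); scaling to 100 gives 0.20 : 3.77 : 26.79 : 84.53 : 100.00.

0.20 : 3.77 : 26.79 : 84.53 : 100.00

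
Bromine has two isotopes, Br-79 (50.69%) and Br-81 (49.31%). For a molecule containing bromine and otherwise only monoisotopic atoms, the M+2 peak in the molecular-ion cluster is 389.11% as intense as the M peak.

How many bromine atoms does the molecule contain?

For n independent Br atoms, I(M+2)/I(M) = n · (abundance Br-81) / (abundance Br-79) = n · 0.4931/0.5069.
n = 3.8911 × 0.5069/0.4931 = 4.00 ≈ 4

4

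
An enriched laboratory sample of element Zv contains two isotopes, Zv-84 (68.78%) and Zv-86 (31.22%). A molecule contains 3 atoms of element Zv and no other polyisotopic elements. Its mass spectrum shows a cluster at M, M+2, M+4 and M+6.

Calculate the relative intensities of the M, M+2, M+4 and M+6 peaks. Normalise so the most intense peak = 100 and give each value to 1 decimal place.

Each Zv atom is independently Zv-84 (p = 0.6878) or Zv-86 (q = 0.3122); the cluster is the binomial expansion (p + q)^3.
P(M) = 0.6878^3 = 0.325377
P(M+2) = 3 × 0.6878^2 × 0.3122^1 = 0.443076
P(M+4) = 3 × 0.6878^1 × 0.3122^2 = 0.201117
P(M+6) = 0.3122^3 = 0.030430
The M+2 peak is largest (0.443076); scaling to 100 gives 73.4 : 100.0 : 45.4 : 6.9.

73.4 : 100.0 : 45.4 : 6.9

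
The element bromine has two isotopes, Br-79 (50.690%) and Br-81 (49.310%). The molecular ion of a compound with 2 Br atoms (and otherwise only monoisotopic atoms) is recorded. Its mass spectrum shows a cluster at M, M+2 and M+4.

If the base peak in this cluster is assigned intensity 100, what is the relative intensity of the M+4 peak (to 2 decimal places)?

Binomial terms of (0.50690 + 0.49310)^2: M 0.2569, M+2 0.4999, M+4 0.2431 → M+2 is the base peak.
P(M+2) = C(2,1) × 0.50690^1 × 0.49310^1 = 2 × 0.5069 × 0.4931 = 0.499905 (base)
P(M+4) = C(2,2) × 0.50690^0 × 0.49310^2 = 1 × 1.0000 × 0.24314761 = 0.243148
Relative intensity = 0.243148 / 0.499905 × 100 = 48.64

48.64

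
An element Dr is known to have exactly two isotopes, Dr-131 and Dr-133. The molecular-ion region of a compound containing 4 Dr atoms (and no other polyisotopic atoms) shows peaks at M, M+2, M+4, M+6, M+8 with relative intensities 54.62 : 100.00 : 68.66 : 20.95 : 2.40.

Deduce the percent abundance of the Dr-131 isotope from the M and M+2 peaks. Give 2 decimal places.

Write p for the Dr-131 fraction. I(M+2)/I(M) = [C(4,1)·p^3·(1−p)] / p^4 = 4·(1−p)/p = 100.00/54.62 = 1.8308
(1−p)/p = 1.8308/4 = 0.4577  ⇒  p = 1/(1 + 0.4577) = 0.6860
Dr-131: 68.60%, Dr-133: 31.40%.

68.60%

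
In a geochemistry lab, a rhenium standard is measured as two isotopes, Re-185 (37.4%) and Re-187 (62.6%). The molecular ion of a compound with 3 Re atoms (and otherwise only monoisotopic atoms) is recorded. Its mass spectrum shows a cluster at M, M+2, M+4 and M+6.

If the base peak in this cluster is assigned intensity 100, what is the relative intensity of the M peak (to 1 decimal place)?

11.9

Binomial terms of (0.374 + 0.626)^3: M 0.0523, M+2 0.2627, M+4 0.4397, M+6 0.2453 → M+4 is the base peak.
P(M+4) = C(3,2) × 0.374^1 × 0.626^2 = 3 × 0.3740 × 0.391876 = 0.439685 (base)
P(M) = C(3,0) × 0.374^3 × 0.626^0 = 1 × 0.05231362 × 1.0000 = 0.052314
Relative intensity = 0.052314 / 0.439685 × 100 = 11.9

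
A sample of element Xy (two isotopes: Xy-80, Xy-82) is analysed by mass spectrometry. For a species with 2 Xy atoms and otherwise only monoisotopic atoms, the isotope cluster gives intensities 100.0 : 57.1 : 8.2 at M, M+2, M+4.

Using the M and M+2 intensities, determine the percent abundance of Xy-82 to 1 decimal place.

Write p for the Xy-80 fraction. I(M+2)/I(M) = [C(2,1)·p^1·(1−p)] / p^2 = 2·(1−p)/p = 57.1/100.0 = 0.5710
(1−p)/p = 0.5710/2 = 0.2855  ⇒  p = 1/(1 + 0.2855) = 0.7779
Xy-80: 77.8%, Xy-82: 22.2%.

22.2%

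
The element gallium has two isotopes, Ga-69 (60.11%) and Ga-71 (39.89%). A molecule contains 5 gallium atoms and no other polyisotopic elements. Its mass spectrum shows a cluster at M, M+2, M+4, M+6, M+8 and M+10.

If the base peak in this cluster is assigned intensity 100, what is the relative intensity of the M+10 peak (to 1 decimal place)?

2.9

(0.6011 + 0.3989)^5 gives M 0.0785, M+2 0.2604, M+4 0.3456, M+6 0.2293, M+8 0.0761, M+10 0.0101; the largest is M+4.
P(M+4) = C(5,2) × 0.6011^3 × 0.3989^2 = 10 × 0.21719018 × 0.15912121 = 0.345596 (base)
P(M+10) = C(5,5) × 0.6011^0 × 0.3989^5 = 1 × 1.0000 × 0.01009997 = 0.010100
Relative intensity = 0.010100 / 0.345596 × 100 = 2.9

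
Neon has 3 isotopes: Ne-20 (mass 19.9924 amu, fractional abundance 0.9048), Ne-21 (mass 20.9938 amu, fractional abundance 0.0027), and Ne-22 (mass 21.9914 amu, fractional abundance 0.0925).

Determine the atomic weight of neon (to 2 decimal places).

20.18 amu

The abundance-weighted mean is 0.9048 × 19.9924 + 0.0027 × 20.9938 + 0.0925 × 21.9914
= 18.08912 + 0.05668 + 2.03420 = 20.18000 amu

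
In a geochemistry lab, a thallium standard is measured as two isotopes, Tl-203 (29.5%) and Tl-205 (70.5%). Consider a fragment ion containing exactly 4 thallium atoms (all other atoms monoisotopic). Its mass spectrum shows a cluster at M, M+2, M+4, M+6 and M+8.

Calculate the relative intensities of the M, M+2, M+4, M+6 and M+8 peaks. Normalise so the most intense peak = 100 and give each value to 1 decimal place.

1.8 : 17.5 : 62.8 : 100.0 : 59.7

The 4 Tl atoms are independent, so intensities follow the terms of (0.295 + 0.705)^4.
P(M) = 0.295^4 = 0.007573
P(M+2) = 4 × 0.295^3 × 0.705^1 = 0.072396
P(M+4) = 6 × 0.295^2 × 0.705^2 = 0.259522
P(M+6) = 4 × 0.295^1 × 0.705^3 = 0.413475
P(M+8) = 0.705^4 = 0.247034
The M+6 peak is largest (0.413475); scaling to 100 gives 1.8 : 17.5 : 62.8 : 100.0 : 59.7.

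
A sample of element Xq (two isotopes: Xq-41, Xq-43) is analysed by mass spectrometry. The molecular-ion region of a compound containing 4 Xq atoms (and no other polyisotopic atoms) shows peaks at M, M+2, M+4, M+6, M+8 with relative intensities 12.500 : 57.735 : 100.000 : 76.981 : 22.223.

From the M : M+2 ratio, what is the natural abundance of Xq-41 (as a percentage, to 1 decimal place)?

Write p for the Xq-41 fraction. I(M+2)/I(M) = [C(4,1)·p^3·(1−p)] / p^4 = 4·(1−p)/p = 57.735/12.500 = 4.6188
(1−p)/p = 4.6188/4 = 1.1547  ⇒  p = 1/(1 + 1.1547) = 0.4641
Xq-41: 46.4%, Xq-43: 53.6%.

46.4%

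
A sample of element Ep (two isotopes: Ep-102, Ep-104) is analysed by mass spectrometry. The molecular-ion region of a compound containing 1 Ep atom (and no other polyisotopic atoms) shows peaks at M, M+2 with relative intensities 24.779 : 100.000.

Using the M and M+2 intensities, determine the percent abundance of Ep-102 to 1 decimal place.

19.9%

Write p for the Ep-102 fraction. I(M+2)/I(M) = [C(1,1)·p^0·(1−p)] / p^1 = 1·(1−p)/p = 100.000/24.779 = 4.0357
(1−p)/p = 4.0357/1 = 4.0357  ⇒  p = 1/(1 + 4.0357) = 0.1986
Ep-102: 19.9%, Ep-104: 80.1%.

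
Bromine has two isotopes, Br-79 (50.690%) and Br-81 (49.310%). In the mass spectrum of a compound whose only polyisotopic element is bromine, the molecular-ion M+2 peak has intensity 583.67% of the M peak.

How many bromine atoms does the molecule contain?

6

For n independent Br atoms, I(M+2)/I(M) = n · (abundance Br-81) / (abundance Br-79) = n · 0.49310/0.50690.
n = 5.8367 × 0.50690/0.49310 = 6.00 ≈ 6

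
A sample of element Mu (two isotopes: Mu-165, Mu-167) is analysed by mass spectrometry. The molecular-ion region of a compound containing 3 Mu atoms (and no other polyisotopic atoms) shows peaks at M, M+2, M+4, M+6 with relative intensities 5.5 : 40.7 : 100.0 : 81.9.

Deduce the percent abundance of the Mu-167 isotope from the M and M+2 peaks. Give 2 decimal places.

If p is the fraction of Mu that is Mu-165, then I(M+2)/I(M) = [C(3,1)·p^2·(1−p)] / p^3 = 3·(1−p)/p = 40.7/5.5 = 7.4000
(1−p)/p = 7.4000/3 = 2.4667  ⇒  p = 1/(1 + 2.4667) = 0.2885
Mu-165: 28.85%, Mu-167: 71.15%.

71.15%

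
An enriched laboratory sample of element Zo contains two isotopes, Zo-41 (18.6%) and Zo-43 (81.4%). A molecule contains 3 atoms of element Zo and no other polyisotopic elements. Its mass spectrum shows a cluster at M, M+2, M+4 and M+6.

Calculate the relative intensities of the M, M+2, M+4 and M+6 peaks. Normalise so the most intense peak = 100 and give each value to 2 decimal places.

Each Zo atom is independently Zo-41 (p = 0.186) or Zo-43 (q = 0.814); the cluster is the binomial expansion (p + q)^3.
P(M) = 0.186^3 = 0.006435
P(M+2) = 3 × 0.186^2 × 0.814^1 = 0.084483
P(M+4) = 3 × 0.186^1 × 0.814^2 = 0.369729
P(M+6) = 0.814^3 = 0.539353
The M+6 peak is largest (0.539353); scaling to 100 gives 1.19 : 15.66 : 68.55 : 100.00.

1.19 : 15.66 : 68.55 : 100.00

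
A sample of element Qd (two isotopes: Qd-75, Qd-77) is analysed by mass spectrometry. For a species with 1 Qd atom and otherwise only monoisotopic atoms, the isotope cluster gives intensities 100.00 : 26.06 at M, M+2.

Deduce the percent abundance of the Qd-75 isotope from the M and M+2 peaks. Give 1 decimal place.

79.3%

Write p for the Qd-75 fraction. I(M+2)/I(M) = [C(1,1)·p^0·(1−p)] / p^1 = 1·(1−p)/p = 26.06/100.00 = 0.2606
(1−p)/p = 0.2606/1 = 0.2606  ⇒  p = 1/(1 + 0.2606) = 0.7933
Qd-75: 79.3%, Qd-77: 20.7%.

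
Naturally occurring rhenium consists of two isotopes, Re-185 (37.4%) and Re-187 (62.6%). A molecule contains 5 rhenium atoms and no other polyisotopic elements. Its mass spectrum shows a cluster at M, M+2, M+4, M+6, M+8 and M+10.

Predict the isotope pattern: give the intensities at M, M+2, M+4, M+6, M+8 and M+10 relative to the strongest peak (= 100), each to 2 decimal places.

Each Re atom is independently Re-185 (p = 0.374) or Re-187 (q = 0.626); the cluster is the binomial expansion (p + q)^5.
P(M) = 0.374^5 = 0.007317
P(M+2) = 5 × 0.374^4 × 0.626^1 = 0.061239
P(M+4) = 10 × 0.374^3 × 0.626^2 = 0.205005
P(M+6) = 10 × 0.374^2 × 0.626^3 = 0.343136
P(M+8) = 5 × 0.374^1 × 0.626^4 = 0.287170
P(M+10) = 0.626^5 = 0.096133
The M+6 peak is largest (0.343136); scaling to 100 gives 2.13 : 17.85 : 59.74 : 100.00 : 83.69 : 28.02.

2.13 : 17.85 : 59.74 : 100.00 : 83.69 : 28.02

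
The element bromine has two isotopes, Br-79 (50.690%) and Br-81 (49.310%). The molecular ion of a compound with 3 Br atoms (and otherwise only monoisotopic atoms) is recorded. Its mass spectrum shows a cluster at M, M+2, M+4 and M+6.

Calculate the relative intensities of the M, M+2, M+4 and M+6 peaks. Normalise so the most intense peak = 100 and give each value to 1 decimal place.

34.3 : 100.0 : 97.3 : 31.5

Expanding (0.50690 + 0.49310)^3:
P(M) = 0.50690^3 = 0.130247
P(M+2) = 3 × 0.50690^2 × 0.49310^1 = 0.380103
P(M+4) = 3 × 0.50690^1 × 0.49310^2 = 0.369755
P(M+6) = 0.49310^3 = 0.119896
The M+2 peak is largest (0.380103); scaling to 100 gives 34.3 : 100.0 : 97.3 : 31.5.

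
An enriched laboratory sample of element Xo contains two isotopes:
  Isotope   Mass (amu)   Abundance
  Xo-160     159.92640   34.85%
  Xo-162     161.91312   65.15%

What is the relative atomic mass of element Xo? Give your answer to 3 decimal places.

Average mass = Σ (abundance × isotope mass) = 0.3485 × 159.92640 + 0.6515 × 161.91312
= 55.734350 + 105.486398 = 161.220748 amu

161.221 amu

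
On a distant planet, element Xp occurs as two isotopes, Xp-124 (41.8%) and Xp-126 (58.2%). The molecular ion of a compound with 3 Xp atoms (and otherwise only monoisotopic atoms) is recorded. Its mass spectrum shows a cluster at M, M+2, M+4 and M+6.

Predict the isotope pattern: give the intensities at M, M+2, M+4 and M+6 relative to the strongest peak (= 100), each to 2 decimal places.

Each Xp atom is independently Xp-124 (p = 0.418) or Xp-126 (q = 0.582); the cluster is the binomial expansion (p + q)^3.
P(M) = 0.418^3 = 0.073035
P(M+2) = 3 × 0.418^2 × 0.582^1 = 0.305068
P(M+4) = 3 × 0.418^1 × 0.582^2 = 0.424760
P(M+6) = 0.582^3 = 0.197137
The M+4 peak is largest (0.424760); scaling to 100 gives 17.19 : 71.82 : 100.00 : 46.41.

17.19 : 71.82 : 100.00 : 46.41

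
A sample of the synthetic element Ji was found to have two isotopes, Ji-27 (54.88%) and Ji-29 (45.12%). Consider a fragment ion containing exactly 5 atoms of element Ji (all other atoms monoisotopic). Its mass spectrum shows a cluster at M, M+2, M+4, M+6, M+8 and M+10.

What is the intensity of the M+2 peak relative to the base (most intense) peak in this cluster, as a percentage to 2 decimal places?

(0.5488 + 0.4512)^5 gives M 0.0498, M+2 0.2046, M+4 0.3365, M+6 0.2767, M+8 0.1137, M+10 0.0187; the largest is M+4.
P(M+4) = C(5,2) × 0.5488^3 × 0.4512^2 = 10 × 0.16528837 × 0.20358144 = 0.336496 (base)
P(M+2) = C(5,1) × 0.5488^4 × 0.4512^1 = 5 × 0.09071026 × 0.4512 = 0.204642
Relative intensity = 0.204642 / 0.336496 × 100 = 60.82

60.82%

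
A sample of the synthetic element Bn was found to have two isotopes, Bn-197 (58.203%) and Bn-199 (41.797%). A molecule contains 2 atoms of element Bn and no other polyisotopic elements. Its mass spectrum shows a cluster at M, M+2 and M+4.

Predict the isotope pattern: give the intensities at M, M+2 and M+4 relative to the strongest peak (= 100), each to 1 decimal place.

69.6 : 100.0 : 35.9

The 2 Bn atoms are independent, so intensities follow the terms of (0.58203 + 0.41797)^2.
P(M) = 0.58203^2 = 0.338759
P(M+2) = 2 × 0.58203^1 × 0.41797^1 = 0.486542
P(M+4) = 0.41797^2 = 0.174699
The M+2 peak is largest (0.486542); scaling to 100 gives 69.6 : 100.0 : 35.9.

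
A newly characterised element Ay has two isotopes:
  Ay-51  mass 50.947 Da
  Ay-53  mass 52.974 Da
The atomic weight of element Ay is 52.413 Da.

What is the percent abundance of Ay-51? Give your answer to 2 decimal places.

Let x be the fractional abundance of Ay-51; then Ay-53 has abundance 1 − x.
50.947·x + 52.974·(1 − x) = 52.413
(50.947 − 52.974)·x = 52.413 − 52.974
x = -0.561 / -2.027 = 0.27676 → 27.68% Ay-51, 72.32% Ay-53.

27.68%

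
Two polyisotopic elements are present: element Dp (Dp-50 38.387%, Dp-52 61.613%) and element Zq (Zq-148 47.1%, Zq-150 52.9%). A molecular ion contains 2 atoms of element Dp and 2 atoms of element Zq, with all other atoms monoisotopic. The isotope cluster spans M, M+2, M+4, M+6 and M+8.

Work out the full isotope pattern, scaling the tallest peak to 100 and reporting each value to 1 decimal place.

Element Dp pattern (n=2): 0.14735618 : 0.47302765 : 0.37961618
Element Zq pattern (n=2): 0.221841 : 0.498318 : 0.279841
Convolve the two distributions (both contribute in 2-u steps):
  M: 0.14735618×0.221841 = 0.032690
  M+2: 0.14735618×0.498318 + 0.47302765×0.221841 = 0.178367
  M+4: 0.14735618×0.279841 + 0.47302765×0.498318 + 0.37961618×0.221841 = 0.361169
  M+6: 0.47302765×0.279841 + 0.37961618×0.498318 = 0.321542
  M+8: 0.37961618×0.279841 = 0.106232
Scale to base peak (0.361169) = 100: 9.1 : 49.4 : 100.0 : 89.0 : 29.4

9.1 : 49.4 : 100.0 : 89.0 : 29.4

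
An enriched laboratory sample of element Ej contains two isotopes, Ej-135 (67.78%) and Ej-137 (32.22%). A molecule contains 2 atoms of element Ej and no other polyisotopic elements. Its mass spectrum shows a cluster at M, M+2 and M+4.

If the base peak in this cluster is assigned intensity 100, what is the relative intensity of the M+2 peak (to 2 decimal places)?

Term probabilities: M 0.4594, M+2 0.4368, M+4 0.1038. Base peak = M.
P(M) = C(2,0) × 0.6778^2 × 0.3222^0 = 1 × 0.45941284 × 1.0000 = 0.459413 (base)
P(M+2) = C(2,1) × 0.6778^1 × 0.3222^1 = 2 × 0.6778 × 0.3222 = 0.436774
Relative intensity = 0.436774 / 0.459413 × 100 = 95.07

95.07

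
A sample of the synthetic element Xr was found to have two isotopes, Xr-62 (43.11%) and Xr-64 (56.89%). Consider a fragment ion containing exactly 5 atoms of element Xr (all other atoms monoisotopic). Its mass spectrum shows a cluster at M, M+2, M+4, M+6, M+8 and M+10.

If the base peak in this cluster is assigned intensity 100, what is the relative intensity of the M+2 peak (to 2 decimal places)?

Term probabilities: M 0.0149, M+2 0.0982, M+4 0.2593, M+6 0.3422, M+8 0.2258, M+10 0.0596. Base peak = M+6.
P(M+6) = C(5,3) × 0.4311^2 × 0.5689^3 = 10 × 0.18584721 × 0.1841229 = 0.342187 (base)
P(M+2) = C(5,1) × 0.4311^4 × 0.5689^1 = 5 × 0.03453919 × 0.5689 = 0.098247
Relative intensity = 0.098247 / 0.342187 × 100 = 28.71

28.71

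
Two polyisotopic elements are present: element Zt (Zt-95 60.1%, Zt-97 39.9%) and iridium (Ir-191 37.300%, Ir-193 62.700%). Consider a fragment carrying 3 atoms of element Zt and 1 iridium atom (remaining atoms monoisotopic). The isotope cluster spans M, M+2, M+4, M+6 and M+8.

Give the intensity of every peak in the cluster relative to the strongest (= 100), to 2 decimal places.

21.41 : 78.64 : 100.00 : 53.86 : 10.53

Element Zt pattern (n=3): 0.2170818 : 0.4323576 : 0.2870394 : 0.0635212
Iridium pattern (n=1): 0.3730 : 0.6270
Convolve the two distributions (both contribute in 2-u steps):
  M: 0.2170818×0.3730 = 0.080972
  M+2: 0.2170818×0.6270 + 0.4323576×0.3730 = 0.297380
  M+4: 0.4323576×0.6270 + 0.2870394×0.3730 = 0.378154
  M+6: 0.2870394×0.6270 + 0.0635212×0.3730 = 0.203667
  M+8: 0.0635212×0.6270 = 0.039828
Scale to base peak (0.378154) = 100: 21.41 : 78.64 : 100.00 : 53.86 : 10.53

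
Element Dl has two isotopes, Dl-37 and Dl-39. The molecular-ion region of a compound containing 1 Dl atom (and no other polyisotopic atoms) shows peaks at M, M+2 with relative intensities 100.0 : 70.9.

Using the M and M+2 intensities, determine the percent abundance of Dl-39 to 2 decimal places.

If p is the fraction of Dl that is Dl-37, then I(M+2)/I(M) = [C(1,1)·p^0·(1−p)] / p^1 = 1·(1−p)/p = 70.9/100.0 = 0.7090
(1−p)/p = 0.7090/1 = 0.7090  ⇒  p = 1/(1 + 0.7090) = 0.5851
Dl-37: 58.51%, Dl-39: 41.49%.

41.49%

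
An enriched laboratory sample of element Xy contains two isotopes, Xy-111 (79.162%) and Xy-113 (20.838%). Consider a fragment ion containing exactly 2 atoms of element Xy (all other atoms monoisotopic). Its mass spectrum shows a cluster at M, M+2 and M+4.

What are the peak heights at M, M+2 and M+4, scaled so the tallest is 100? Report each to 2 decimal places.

The 2 Xy atoms are independent, so intensities follow the terms of (0.79162 + 0.20838)^2.
P(M) = 0.79162^2 = 0.626662
P(M+2) = 2 × 0.79162^1 × 0.20838^1 = 0.329916
P(M+4) = 0.20838^2 = 0.043422
The M peak is largest (0.626662); scaling to 100 gives 100.00 : 52.65 : 6.93.

100.00 : 52.65 : 6.93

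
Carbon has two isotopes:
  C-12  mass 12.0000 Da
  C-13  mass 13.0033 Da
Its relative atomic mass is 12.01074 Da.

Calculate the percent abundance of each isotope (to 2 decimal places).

C-12: 98.93%, C-13: 1.07%

With x = fraction of C-12 (so C-13 is 1 − x):
12.0000·x + 13.0033·(1 − x) = 12.01074
(12.0000 − 13.0033)·x = 12.01074 − 13.0033
x = -0.99256 / -1.0033 = 0.98930 → 98.93% C-12, 1.07% C-13.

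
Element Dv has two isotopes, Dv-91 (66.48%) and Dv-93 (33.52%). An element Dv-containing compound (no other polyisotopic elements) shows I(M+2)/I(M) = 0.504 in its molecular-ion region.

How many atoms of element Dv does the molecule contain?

1

For n independent Dv atoms, I(M+2)/I(M) = n · (abundance Dv-93) / (abundance Dv-91) = n · 0.3352/0.6648.
n = 0.504 × 0.6648/0.3352 = 1.00 ≈ 1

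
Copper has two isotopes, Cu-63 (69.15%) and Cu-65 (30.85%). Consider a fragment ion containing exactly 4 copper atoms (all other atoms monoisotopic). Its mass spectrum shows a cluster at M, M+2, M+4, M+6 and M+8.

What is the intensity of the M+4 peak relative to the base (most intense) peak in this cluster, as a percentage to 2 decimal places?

66.92%

Binomial terms of (0.6915 + 0.3085)^4: M 0.2286, M+2 0.4080, M+4 0.2731, M+6 0.0812, M+8 0.0091 → M+2 is the base peak.
P(M+2) = C(4,1) × 0.6915^3 × 0.3085^1 = 4 × 0.33065611 × 0.3085 = 0.408030 (base)
P(M+4) = C(4,2) × 0.6915^2 × 0.3085^2 = 6 × 0.47817225 × 0.09517225 = 0.273052
Relative intensity = 0.273052 / 0.408030 × 100 = 66.92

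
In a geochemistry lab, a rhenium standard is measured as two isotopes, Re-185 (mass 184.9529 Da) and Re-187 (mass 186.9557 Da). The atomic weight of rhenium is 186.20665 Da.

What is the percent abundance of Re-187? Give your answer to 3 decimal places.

Writing the weighted mean with unknown fraction x of Re-185:
184.9529·x + 186.9557·(1 − x) = 186.20665
(184.9529 − 186.9557)·x = 186.20665 − 186.9557
x = -0.74905 / -2.0028 = 0.37400 → 37.400% Re-185, 62.600% Re-187.

62.600%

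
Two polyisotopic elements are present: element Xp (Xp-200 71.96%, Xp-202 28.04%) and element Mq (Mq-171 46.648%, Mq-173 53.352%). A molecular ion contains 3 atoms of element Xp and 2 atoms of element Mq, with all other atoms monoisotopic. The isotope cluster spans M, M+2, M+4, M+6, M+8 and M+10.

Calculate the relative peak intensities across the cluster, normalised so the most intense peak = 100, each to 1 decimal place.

Element Xp pattern (n=3): 0.37262627 : 0.43559368 : 0.16973384 : 0.02204621
Element Mq pattern (n=2): 0.21760359 : 0.49775282 : 0.28464359
Convolve the two distributions (both contribute in 2-u steps):
  M: 0.37262627×0.21760359 = 0.081085
  M+2: 0.37262627×0.49775282 + 0.43559368×0.21760359 = 0.280263
  M+4: 0.37262627×0.28464359 + 0.43559368×0.49775282 + 0.16973384×0.21760359 = 0.359818
  M+6: 0.43559368×0.28464359 + 0.16973384×0.49775282 + 0.02204621×0.21760359 = 0.213272
  M+8: 0.16973384×0.28464359 + 0.02204621×0.49775282 = 0.059287
  M+10: 0.02204621×0.28464359 = 0.006275
Scale to base peak (0.359818) = 100: 22.5 : 77.9 : 100.0 : 59.3 : 16.5 : 1.7

22.5 : 77.9 : 100.0 : 59.3 : 16.5 : 1.7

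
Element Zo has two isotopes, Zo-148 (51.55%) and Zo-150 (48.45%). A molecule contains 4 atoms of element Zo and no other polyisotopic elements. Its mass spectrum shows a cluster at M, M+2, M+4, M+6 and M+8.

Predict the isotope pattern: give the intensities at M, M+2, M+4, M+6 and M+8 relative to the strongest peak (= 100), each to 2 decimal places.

Expanding (0.5155 + 0.4845)^4:
P(M) = 0.5155^4 = 0.070618
P(M+2) = 4 × 0.5155^3 × 0.4845^1 = 0.265485
P(M+4) = 6 × 0.5155^2 × 0.4845^2 = 0.374280
P(M+6) = 4 × 0.5155^1 × 0.4845^3 = 0.234515
P(M+8) = 0.4845^4 = 0.055103
The M+4 peak is largest (0.374280); scaling to 100 gives 18.87 : 70.93 : 100.00 : 62.66 : 14.72.

18.87 : 70.93 : 100.00 : 62.66 : 14.72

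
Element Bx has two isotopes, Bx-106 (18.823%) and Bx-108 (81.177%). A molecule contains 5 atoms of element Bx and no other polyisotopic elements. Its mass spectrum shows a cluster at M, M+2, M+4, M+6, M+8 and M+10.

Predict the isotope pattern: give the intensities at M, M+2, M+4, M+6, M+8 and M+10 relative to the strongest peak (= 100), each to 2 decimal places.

Each Bx atom is independently Bx-106 (p = 0.18823) or Bx-108 (q = 0.81177); the cluster is the binomial expansion (p + q)^5.
P(M) = 0.18823^5 = 0.000236
P(M+2) = 5 × 0.18823^4 × 0.81177^1 = 0.005095
P(M+4) = 10 × 0.18823^3 × 0.81177^2 = 0.043947
P(M+6) = 10 × 0.18823^2 × 0.81177^3 = 0.189529
P(M+8) = 5 × 0.18823^1 × 0.81177^4 = 0.408687
P(M+10) = 0.81177^5 = 0.352505
The M+8 peak is largest (0.408687); scaling to 100 gives 0.06 : 1.25 : 10.75 : 46.38 : 100.00 : 86.25.

0.06 : 1.25 : 10.75 : 46.38 : 100.00 : 86.25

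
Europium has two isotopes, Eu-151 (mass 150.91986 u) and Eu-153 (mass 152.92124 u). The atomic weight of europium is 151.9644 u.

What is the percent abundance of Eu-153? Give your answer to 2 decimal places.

With x = fraction of Eu-151 (so Eu-153 is 1 − x):
150.91986·x + 152.92124·(1 − x) = 151.9644
(150.91986 − 152.92124)·x = 151.9644 − 152.92124
x = -0.95684 / -2.00138 = 0.47809 → 47.81% Eu-151, 52.19% Eu-153.

52.19%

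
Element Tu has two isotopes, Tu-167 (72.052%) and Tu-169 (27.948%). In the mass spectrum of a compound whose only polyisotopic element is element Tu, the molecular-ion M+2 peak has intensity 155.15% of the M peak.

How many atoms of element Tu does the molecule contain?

4

The M+2/M ratio from n Tu atoms is n · q/p = n · 0.27948/0.72052.
n = 1.5515 × 0.72052/0.27948 = 4.00 ≈ 4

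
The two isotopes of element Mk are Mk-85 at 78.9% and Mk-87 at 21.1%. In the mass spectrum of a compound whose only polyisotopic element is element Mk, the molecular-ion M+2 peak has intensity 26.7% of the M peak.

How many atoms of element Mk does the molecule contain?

The M+2/M ratio from n Mk atoms is n · q/p = n · 0.211/0.789.
n = 0.267 × 0.789/0.211 = 1.00 ≈ 1

1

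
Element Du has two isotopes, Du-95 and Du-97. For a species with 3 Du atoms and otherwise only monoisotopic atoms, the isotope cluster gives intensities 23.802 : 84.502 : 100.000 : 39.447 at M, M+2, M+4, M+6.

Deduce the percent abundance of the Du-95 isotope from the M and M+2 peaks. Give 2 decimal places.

Let p = fractional abundance of Du-95. I(M+2)/I(M) = [C(3,1)·p^2·(1−p)] / p^3 = 3·(1−p)/p = 84.502/23.802 = 3.5502
(1−p)/p = 3.5502/3 = 1.1834  ⇒  p = 1/(1 + 1.1834) = 0.4580
Du-95: 45.80%, Du-97: 54.20%.

45.80%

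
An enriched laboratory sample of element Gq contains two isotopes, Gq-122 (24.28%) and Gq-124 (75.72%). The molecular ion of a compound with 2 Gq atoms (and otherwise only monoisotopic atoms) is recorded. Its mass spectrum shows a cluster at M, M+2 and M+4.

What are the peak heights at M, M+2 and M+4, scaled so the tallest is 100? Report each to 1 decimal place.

Each Gq atom is independently Gq-122 (p = 0.2428) or Gq-124 (q = 0.7572); the cluster is the binomial expansion (p + q)^2.
P(M) = 0.2428^2 = 0.058952
P(M+2) = 2 × 0.2428^1 × 0.7572^1 = 0.367696
P(M+4) = 0.7572^2 = 0.573352
The M+4 peak is largest (0.573352); scaling to 100 gives 10.3 : 64.1 : 100.0.

10.3 : 64.1 : 100.0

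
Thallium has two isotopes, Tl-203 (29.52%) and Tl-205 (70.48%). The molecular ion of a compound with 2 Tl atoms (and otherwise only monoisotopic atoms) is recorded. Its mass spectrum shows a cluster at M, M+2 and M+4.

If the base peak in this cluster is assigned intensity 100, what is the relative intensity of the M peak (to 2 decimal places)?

17.54

Term probabilities: M 0.0871, M+2 0.4161, M+4 0.4967. Base peak = M+4.
P(M+4) = C(2,2) × 0.2952^0 × 0.7048^2 = 1 × 1.0000 × 0.49674304 = 0.496743 (base)
P(M) = C(2,0) × 0.2952^2 × 0.7048^0 = 1 × 0.08714304 × 1.0000 = 0.087143
Relative intensity = 0.087143 / 0.496743 × 100 = 17.54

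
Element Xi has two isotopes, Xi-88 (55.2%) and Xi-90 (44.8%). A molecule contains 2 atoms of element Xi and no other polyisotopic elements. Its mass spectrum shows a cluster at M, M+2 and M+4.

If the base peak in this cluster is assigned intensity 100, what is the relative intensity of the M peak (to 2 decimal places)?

Term probabilities: M 0.3047, M+2 0.4946, M+4 0.2007. Base peak = M+2.
P(M+2) = C(2,1) × 0.552^1 × 0.448^1 = 2 × 0.5520 × 0.4480 = 0.494592 (base)
P(M) = C(2,0) × 0.552^2 × 0.448^0 = 1 × 0.304704 × 1.0000 = 0.304704
Relative intensity = 0.304704 / 0.494592 × 100 = 61.61

61.61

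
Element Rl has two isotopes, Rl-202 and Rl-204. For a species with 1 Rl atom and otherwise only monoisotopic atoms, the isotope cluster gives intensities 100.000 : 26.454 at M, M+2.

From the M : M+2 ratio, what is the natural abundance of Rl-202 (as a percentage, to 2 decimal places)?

If p is the fraction of Rl that is Rl-202, then I(M+2)/I(M) = [C(1,1)·p^0·(1−p)] / p^1 = 1·(1−p)/p = 26.454/100.000 = 0.2645
(1−p)/p = 0.2645/1 = 0.2645  ⇒  p = 1/(1 + 0.2645) = 0.7908
Rl-202: 79.08%, Rl-204: 20.92%.

79.08%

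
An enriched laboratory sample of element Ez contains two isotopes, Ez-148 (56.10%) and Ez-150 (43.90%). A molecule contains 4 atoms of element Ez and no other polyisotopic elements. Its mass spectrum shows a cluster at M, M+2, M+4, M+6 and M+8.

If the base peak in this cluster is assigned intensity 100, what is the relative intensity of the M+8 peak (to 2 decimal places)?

10.21

(0.5610 + 0.4390)^4 gives M 0.0990, M+2 0.3100, M+4 0.3639, M+6 0.1899, M+8 0.0371; the largest is M+4.
P(M+4) = C(4,2) × 0.5610^2 × 0.4390^2 = 6 × 0.314721 × 0.192721 = 0.363920 (base)
P(M+8) = C(4,4) × 0.5610^0 × 0.4390^4 = 1 × 1.0000 × 0.03714138 = 0.037141
Relative intensity = 0.037141 / 0.363920 × 100 = 10.21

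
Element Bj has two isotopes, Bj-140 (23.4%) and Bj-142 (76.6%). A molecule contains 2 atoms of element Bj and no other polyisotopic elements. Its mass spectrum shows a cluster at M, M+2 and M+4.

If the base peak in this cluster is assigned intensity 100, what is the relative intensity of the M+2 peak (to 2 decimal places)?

61.10

Binomial terms of (0.234 + 0.766)^2: M 0.0548, M+2 0.3585, M+4 0.5868 → M+4 is the base peak.
P(M+4) = C(2,2) × 0.234^0 × 0.766^2 = 1 × 1.0000 × 0.586756 = 0.586756 (base)
P(M+2) = C(2,1) × 0.234^1 × 0.766^1 = 2 × 0.2340 × 0.7660 = 0.358488
Relative intensity = 0.358488 / 0.586756 × 100 = 61.10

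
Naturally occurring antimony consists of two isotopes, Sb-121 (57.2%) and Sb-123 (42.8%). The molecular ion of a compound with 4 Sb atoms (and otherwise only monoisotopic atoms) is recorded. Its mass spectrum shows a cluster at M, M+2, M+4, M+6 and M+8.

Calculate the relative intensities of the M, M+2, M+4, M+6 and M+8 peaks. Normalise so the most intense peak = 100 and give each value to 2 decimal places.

29.77 : 89.10 : 100.00 : 49.88 : 9.33

Expanding (0.572 + 0.428)^4:
P(M) = 0.572^4 = 0.107049
P(M+2) = 4 × 0.572^3 × 0.428^1 = 0.320400
P(M+4) = 6 × 0.572^2 × 0.428^2 = 0.359609
P(M+6) = 4 × 0.572^1 × 0.428^3 = 0.179385
P(M+8) = 0.428^4 = 0.033556
The M+4 peak is largest (0.359609); scaling to 100 gives 29.77 : 89.10 : 100.00 : 49.88 : 9.33.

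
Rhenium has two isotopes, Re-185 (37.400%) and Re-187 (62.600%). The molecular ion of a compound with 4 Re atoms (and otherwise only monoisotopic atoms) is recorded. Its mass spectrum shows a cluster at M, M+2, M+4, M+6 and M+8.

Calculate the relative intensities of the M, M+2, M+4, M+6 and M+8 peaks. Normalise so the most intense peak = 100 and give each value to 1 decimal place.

5.3 : 35.7 : 89.6 : 100.0 : 41.8

Each Re atom is independently Re-185 (p = 0.37400) or Re-187 (q = 0.62600); the cluster is the binomial expansion (p + q)^4.
P(M) = 0.37400^4 = 0.019565
P(M+2) = 4 × 0.37400^3 × 0.62600^1 = 0.130993
P(M+4) = 6 × 0.37400^2 × 0.62600^2 = 0.328884
P(M+6) = 4 × 0.37400^1 × 0.62600^3 = 0.366990
P(M+8) = 0.62600^4 = 0.153567
The M+6 peak is largest (0.366990); scaling to 100 gives 5.3 : 35.7 : 89.6 : 100.0 : 41.8.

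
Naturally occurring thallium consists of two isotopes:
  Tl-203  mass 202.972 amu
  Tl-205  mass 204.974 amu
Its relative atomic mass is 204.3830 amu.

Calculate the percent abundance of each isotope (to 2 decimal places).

Tl-203: 29.52%, Tl-205: 70.48%

Let x be the fractional abundance of Tl-203; then Tl-205 has abundance 1 − x.
202.972·x + 204.974·(1 − x) = 204.3830
(202.972 − 204.974)·x = 204.3830 − 204.974
x = -0.5910 / -2.002 = 0.29520 → 29.52% Tl-203, 70.48% Tl-205.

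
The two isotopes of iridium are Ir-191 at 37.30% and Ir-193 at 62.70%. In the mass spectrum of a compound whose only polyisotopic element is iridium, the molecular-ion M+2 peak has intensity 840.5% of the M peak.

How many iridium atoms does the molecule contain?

For n independent Ir atoms, I(M+2)/I(M) = n · (abundance Ir-193) / (abundance Ir-191) = n · 0.6270/0.3730.
n = 8.405 × 0.3730/0.6270 = 5.00 ≈ 5

5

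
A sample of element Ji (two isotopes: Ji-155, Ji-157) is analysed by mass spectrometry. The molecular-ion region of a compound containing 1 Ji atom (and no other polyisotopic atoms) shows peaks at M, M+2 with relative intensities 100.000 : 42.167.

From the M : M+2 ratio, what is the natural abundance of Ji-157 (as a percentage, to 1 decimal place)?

Write p for the Ji-155 fraction. I(M+2)/I(M) = [C(1,1)·p^0·(1−p)] / p^1 = 1·(1−p)/p = 42.167/100.000 = 0.4217
(1−p)/p = 0.4217/1 = 0.4217  ⇒  p = 1/(1 + 0.4217) = 0.7034
Ji-155: 70.3%, Ji-157: 29.7%.

29.7%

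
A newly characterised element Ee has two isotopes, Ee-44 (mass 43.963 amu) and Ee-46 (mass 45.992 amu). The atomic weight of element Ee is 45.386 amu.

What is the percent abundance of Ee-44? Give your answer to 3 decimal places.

Writing the weighted mean with unknown fraction x of Ee-44:
43.963·x + 45.992·(1 − x) = 45.386
(43.963 − 45.992)·x = 45.386 − 45.992
x = -0.606 / -2.029 = 0.29867 → 29.867% Ee-44, 70.133% Ee-46.

29.867%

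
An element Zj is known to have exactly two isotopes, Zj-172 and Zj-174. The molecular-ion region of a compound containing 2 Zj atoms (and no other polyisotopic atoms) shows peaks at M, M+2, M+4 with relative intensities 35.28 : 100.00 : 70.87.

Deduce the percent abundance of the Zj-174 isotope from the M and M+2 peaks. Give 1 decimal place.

58.6%

Let p = fractional abundance of Zj-172. I(M+2)/I(M) = [C(2,1)·p^1·(1−p)] / p^2 = 2·(1−p)/p = 100.00/35.28 = 2.8345
(1−p)/p = 2.8345/2 = 1.4172  ⇒  p = 1/(1 + 1.4172) = 0.4137
Zj-172: 41.4%, Zj-174: 58.6%.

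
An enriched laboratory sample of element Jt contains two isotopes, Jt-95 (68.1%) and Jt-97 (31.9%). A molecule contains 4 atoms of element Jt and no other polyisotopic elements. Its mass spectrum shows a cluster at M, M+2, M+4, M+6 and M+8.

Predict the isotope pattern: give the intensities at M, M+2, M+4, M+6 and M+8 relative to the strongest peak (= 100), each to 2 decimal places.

The 4 Jt atoms are independent, so intensities follow the terms of (0.681 + 0.319)^4.
P(M) = 0.681^4 = 0.215074
P(M+2) = 4 × 0.681^3 × 0.319^1 = 0.402988
P(M+4) = 6 × 0.681^2 × 0.319^2 = 0.283157
P(M+6) = 4 × 0.681^1 × 0.319^3 = 0.088426
P(M+8) = 0.319^4 = 0.010355
The M+2 peak is largest (0.402988); scaling to 100 gives 53.37 : 100.00 : 70.26 : 21.94 : 2.57.

53.37 : 100.00 : 70.26 : 21.94 : 2.57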